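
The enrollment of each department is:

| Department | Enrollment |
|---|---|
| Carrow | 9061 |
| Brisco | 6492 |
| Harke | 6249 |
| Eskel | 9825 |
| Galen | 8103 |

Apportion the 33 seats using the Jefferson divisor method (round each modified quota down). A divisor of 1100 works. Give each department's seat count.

Carrow: 8, Brisco: 5, Harke: 5, Eskel: 8, Galen: 7

With modified divisor 1100: modified quotas Carrow 8.237, Brisco 5.902, Harke 5.681, Eskel 8.932, Galen 7.366.
Rounding down: Carrow 8, Brisco 5, Harke 5, Eskel 8, Galen 7 (total 33).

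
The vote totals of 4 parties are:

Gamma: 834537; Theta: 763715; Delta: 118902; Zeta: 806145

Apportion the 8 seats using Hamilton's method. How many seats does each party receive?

Gamma 3; Theta 2; Delta 0; Zeta 3

Standard divisor: 2523299 ÷ 8 ≈ 315412.375.
Standard quotas: Gamma 2.6459, Theta 2.4213, Delta 0.3770, Zeta 2.5558.
Lower quotas: Gamma 2, Theta 2, Delta 0, Zeta 2 (sum 6, leaving 2 seats).
Remainders in descending order: Gamma 0.6459, Zeta 0.5558, Theta 0.4213, Delta 0.3770.
The surplus seats go to Gamma, Zeta.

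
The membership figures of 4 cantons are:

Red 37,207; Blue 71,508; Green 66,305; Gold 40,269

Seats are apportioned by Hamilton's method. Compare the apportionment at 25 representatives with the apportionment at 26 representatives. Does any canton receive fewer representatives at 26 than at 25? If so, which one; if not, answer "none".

none

At 25 seats: Red 4, Blue 8, Green 8, Gold 5.
At 26 seats: Red 4, Blue 9, Green 8, Gold 5.
No canton's allocation decreased.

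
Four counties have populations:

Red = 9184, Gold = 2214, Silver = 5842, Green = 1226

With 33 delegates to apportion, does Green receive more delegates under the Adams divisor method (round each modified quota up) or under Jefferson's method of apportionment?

Adams

Adams: Red 16, Gold 4, Silver 10, Green 3.
Jefferson: Red 17, Gold 4, Silver 10, Green 2.
Green gets 3 under Adams and 2 under Jefferson.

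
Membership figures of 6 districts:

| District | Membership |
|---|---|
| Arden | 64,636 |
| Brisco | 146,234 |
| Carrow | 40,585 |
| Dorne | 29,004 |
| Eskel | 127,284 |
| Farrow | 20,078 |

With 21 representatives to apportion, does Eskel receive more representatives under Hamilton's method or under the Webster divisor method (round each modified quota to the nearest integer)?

Hamilton: Arden 3, Brisco 7, Carrow 2, Dorne 2, Eskel 6, Farrow 1.
Webster: Arden 3, Brisco 7, Carrow 2, Dorne 1, Eskel 7, Farrow 1.
Eskel gets 6 under Hamilton and 7 under Webster.

Webster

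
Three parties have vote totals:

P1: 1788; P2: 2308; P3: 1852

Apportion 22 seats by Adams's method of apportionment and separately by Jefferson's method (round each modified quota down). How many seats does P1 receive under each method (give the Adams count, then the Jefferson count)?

7 and 6

Adams: P1 7, P2 8, P3 7.
Jefferson: P1 6, P2 9, P3 7.
P1 gets 7 under Adams and 6 under Jefferson.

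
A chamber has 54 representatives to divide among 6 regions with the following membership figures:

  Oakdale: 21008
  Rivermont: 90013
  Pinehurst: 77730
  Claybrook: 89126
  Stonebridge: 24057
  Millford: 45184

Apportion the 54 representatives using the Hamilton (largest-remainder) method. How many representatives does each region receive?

Oakdale: 3, Rivermont: 14, Pinehurst: 12, Claybrook: 14, Stonebridge: 4, Millford: 7

Total 347118; standard divisor 347118/54 ≈ 6428.111.
Standard quotas: Oakdale 3.2681, Rivermont 14.0030, Pinehurst 12.0922, Claybrook 13.8650, Stonebridge 3.7425, Millford 7.0291.
Lower quotas: Oakdale 3, Rivermont 14, Pinehurst 12, Claybrook 13, Stonebridge 3, Millford 7 (sum 52, leaving 2 seats).
Remainders in descending order: Claybrook 0.8650, Stonebridge 0.7425, Oakdale 0.2681, Pinehurst 0.0922, Millford 0.0291, Rivermont 0.0030.
The surplus seats go to Claybrook, Stonebridge.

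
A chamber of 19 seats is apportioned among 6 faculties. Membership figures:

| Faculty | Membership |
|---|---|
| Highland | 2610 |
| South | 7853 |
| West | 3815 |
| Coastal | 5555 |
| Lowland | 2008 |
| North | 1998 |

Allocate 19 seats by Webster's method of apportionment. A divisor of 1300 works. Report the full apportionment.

With modified divisor 1300: modified quotas Highland 2.008, South 6.041, West 2.935, Coastal 4.273, Lowland 1.545, North 1.537.
Rounding to the nearest integer: Highland 2, South 6, West 3, Coastal 4, Lowland 2, North 2 (total 19).

Highland=2, South=6, West=3, Coastal=4, Lowland=2, North=2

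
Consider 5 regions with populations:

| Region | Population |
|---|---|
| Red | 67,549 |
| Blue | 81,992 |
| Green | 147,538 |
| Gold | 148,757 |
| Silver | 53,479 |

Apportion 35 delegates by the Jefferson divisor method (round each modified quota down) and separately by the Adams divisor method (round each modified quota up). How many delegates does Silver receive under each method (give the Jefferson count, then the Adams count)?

Jefferson: Red 5, Blue 6, Green 10, Gold 11, Silver 3.
Adams: Red 5, Blue 6, Green 10, Gold 10, Silver 4.
Silver gets 3 under Jefferson and 4 under Adams.

3 and 4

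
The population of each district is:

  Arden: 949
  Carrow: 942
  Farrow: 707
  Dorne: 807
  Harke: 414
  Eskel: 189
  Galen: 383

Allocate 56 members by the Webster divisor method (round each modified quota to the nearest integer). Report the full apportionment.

Arden=12, Carrow=12, Farrow=9, Dorne=11, Harke=5, Eskel=2, Galen=5

Standard divisor 4391/56 ≈ 78.411; standard quotas: Arden 12.103, Carrow 12.014, Farrow 9.017, Dorne 10.292, Harke 5.280, Eskel 2.410, Galen 4.885.
Rounding to the nearest integer gives 12, 12, 9, 10, 5, 2, 5 = 55 seats, so the divisor must be adjusted.
With modified divisor 76.4: modified quotas Arden 12.421, Carrow 12.330, Farrow 9.254, Dorne 10.563, Harke 5.419, Eskel 2.474, Galen 5.013.
Rounding to the nearest integer: Arden 12, Carrow 12, Farrow 9, Dorne 11, Harke 5, Eskel 2, Galen 5 (total 56).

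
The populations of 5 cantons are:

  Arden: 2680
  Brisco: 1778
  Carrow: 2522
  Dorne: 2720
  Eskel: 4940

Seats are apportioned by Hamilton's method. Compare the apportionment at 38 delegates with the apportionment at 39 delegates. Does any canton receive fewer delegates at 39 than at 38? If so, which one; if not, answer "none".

At 38 seats: Arden 7, Brisco 5, Carrow 6, Dorne 7, Eskel 13.
At 39 seats: Arden 7, Brisco 5, Carrow 7, Dorne 7, Eskel 13.
No canton's allocation decreased.

none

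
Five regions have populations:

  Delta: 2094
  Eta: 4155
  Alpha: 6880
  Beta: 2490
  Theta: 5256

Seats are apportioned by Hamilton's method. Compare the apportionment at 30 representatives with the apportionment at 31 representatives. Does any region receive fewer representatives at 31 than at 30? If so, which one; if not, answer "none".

At 30 seats: Delta 3, Eta 6, Alpha 10, Beta 4, Theta 7.
At 31 seats: Delta 3, Eta 6, Alpha 10, Beta 4, Theta 8.
No region's allocation decreased.

none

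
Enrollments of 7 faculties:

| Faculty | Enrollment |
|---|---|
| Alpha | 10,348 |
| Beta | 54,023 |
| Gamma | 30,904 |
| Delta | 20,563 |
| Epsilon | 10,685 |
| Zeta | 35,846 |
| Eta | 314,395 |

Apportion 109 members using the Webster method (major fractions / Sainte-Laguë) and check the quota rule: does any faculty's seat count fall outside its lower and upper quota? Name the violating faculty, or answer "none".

Eta

Standard quotas: Alpha 2.366, Beta 12.351, Gamma 7.065, Delta 4.701, Epsilon 2.443, Zeta 8.195, Eta 71.878.
Webster allocation: Alpha 2, Beta 12, Gamma 7, Delta 5, Epsilon 2, Zeta 8, Eta 73.
Eta has quota 71.878 (lower 71, upper 72) but receives 73 — outside the quota interval.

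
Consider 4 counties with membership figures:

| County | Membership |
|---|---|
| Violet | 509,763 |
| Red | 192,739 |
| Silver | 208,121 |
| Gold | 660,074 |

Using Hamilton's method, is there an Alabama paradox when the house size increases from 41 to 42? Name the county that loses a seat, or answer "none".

At 41 seats: Violet 13, Red 5, Silver 6, Gold 17.
At 42 seats: Violet 14, Red 5, Silver 5, Gold 18.
Silver drops from 6 to 5.

Silver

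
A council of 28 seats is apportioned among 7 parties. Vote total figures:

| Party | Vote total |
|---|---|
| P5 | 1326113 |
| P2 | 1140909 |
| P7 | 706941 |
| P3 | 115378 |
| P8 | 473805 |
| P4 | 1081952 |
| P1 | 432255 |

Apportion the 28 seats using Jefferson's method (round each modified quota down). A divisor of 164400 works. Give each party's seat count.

P5 8, P2 6, P7 4, P3 0, P8 2, P4 6, P1 2

With modified divisor 164400: modified quotas P5 8.066, P2 6.940, P7 4.300, P3 0.702, P8 2.882, P4 6.581, P1 2.629.
Rounding down: P5 8, P2 6, P7 4, P3 0, P8 2, P4 6, P1 2 (total 28).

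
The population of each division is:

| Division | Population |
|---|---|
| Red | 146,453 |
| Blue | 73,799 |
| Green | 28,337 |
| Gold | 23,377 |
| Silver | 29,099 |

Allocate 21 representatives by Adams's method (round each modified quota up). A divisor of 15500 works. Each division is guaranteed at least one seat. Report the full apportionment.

Red=10; Blue=5; Green=2; Gold=2; Silver=2

With modified divisor 15500: modified quotas Red 9.449, Blue 4.761, Green 1.828, Gold 1.508, Silver 1.877.
Rounding up: Red 10, Blue 5, Green 2, Gold 2, Silver 2 (total 21).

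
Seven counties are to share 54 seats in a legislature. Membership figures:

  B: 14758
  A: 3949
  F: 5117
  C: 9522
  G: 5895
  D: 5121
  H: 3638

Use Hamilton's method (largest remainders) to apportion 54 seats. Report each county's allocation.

Total 48000; standard divisor 48000/54 ≈ 888.889.
Standard quotas: B 16.6028, A 4.4426, F 5.7566, C 10.7122, G 6.6319, D 5.7611, H 4.0927.
Lower quotas: B 16, A 4, F 5, C 10, G 6, D 5, H 4 (sum 50, leaving 4 seats).
Remainders in descending order: D 0.7611, F 0.7566, C 0.7123, G 0.6319, B 0.6028, A 0.4426, H 0.0927.
The surplus seats go to D, F, C, G.

B=16, A=4, F=6, C=11, G=7, D=6, H=4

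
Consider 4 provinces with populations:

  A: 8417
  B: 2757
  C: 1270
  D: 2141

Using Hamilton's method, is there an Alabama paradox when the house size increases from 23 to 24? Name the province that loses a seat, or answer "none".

At 23 seats: A 13, B 4, C 2, D 4.
At 24 seats: A 14, B 5, C 2, D 3.
D drops from 4 to 3.

D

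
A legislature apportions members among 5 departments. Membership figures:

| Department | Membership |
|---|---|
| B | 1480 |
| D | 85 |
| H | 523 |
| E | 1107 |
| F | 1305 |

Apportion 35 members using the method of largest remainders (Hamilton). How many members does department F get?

Standard divisor: 4500 ÷ 35 ≈ 128.571.
Standard quotas: B 11.511, D 0.661, H 4.068, E 8.610, F 10.150.
Lower quotas: B 11, D 0, H 4, E 8, F 10 (sum 33, leaving 2 seats).
Remainders in descending order: D 0.661, E 0.610, B 0.511, F 0.150, H 0.068.
Largest remainders: D, E receive the extra seats.
F receives 10.

10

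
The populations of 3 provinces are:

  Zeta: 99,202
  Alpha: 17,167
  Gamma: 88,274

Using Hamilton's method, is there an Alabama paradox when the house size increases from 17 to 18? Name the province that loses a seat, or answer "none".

Alpha

At 17 seats: Zeta 8, Alpha 2, Gamma 7.
At 18 seats: Zeta 9, Alpha 1, Gamma 8.
Alpha drops from 2 to 1.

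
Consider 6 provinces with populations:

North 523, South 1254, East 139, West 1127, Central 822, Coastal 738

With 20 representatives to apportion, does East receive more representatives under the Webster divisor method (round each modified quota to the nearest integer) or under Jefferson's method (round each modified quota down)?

Webster

Webster: North 2, South 5, East 1, West 5, Central 4, Coastal 3.
Jefferson: North 2, South 6, East 0, West 5, Central 4, Coastal 3.
East gets 1 under Webster and 0 under Jefferson.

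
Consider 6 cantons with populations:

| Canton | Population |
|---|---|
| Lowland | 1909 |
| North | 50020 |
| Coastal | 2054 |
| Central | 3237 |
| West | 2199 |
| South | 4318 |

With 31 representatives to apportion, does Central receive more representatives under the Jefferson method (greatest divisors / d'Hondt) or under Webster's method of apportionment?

Jefferson: Lowland 0, North 26, Coastal 1, Central 1, West 1, South 2.
Webster: Lowland 1, North 24, Coastal 1, Central 2, West 1, South 2.
Central gets 1 under Jefferson and 2 under Webster.

Webster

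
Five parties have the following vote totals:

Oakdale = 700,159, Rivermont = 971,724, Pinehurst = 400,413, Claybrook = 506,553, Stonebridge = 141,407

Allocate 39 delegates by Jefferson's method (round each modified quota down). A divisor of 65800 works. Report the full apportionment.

With modified divisor 65800: modified quotas Oakdale 10.641, Rivermont 14.768, Pinehurst 6.085, Claybrook 7.698, Stonebridge 2.149.
Rounding down: Oakdale 10, Rivermont 14, Pinehurst 6, Claybrook 7, Stonebridge 2 (total 39).

Oakdale 10, Rivermont 14, Pinehurst 6, Claybrook 7, Stonebridge 2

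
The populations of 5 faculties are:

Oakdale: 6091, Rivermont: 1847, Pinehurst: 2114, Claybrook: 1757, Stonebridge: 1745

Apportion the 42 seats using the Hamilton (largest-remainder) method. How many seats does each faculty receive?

Oakdale=19, Rivermont=6, Pinehurst=7, Claybrook=5, Stonebridge=5

Total 13554; standard divisor 13554/42 ≈ 322.714.
Standard quotas: Oakdale 18.8743, Rivermont 5.7233, Pinehurst 6.5507, Claybrook 5.4444, Stonebridge 5.4073.
Lower quotas: Oakdale 18, Rivermont 5, Pinehurst 6, Claybrook 5, Stonebridge 5 (sum 39, leaving 3 seats).
Remainders in descending order: Oakdale 0.8743, Rivermont 0.7233, Pinehurst 0.5507, Claybrook 0.4444, Stonebridge 0.4073.
Largest remainders: Oakdale, Rivermont, Pinehurst receive the extra seats.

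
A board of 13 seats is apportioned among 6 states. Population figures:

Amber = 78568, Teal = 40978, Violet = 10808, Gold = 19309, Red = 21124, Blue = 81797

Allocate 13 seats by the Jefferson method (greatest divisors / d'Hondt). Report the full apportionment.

Amber: 4; Teal: 2; Violet: 0; Gold: 1; Red: 1; Blue: 5

Standard divisor 252584/13 ≈ 19429.538; standard quotas: Amber 4.044, Teal 2.109, Violet 0.556, Gold 0.994, Red 1.087, Blue 4.210.
Rounding down gives 4, 2, 0, 0, 1, 4 = 11 seats, so the divisor must be adjusted.
With modified divisor 16000: modified quotas Amber 4.910, Teal 2.561, Violet 0.675, Gold 1.207, Red 1.320, Blue 5.112.
Rounding down: Amber 4, Teal 2, Violet 0, Gold 1, Red 1, Blue 5 (total 13).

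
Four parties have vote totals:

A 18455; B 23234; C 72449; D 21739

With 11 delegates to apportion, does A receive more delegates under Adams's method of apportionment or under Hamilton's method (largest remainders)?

Adams: A 2, B 2, C 5, D 2.
Hamilton: A 1, B 2, C 6, D 2.
A gets 2 under Adams and 1 under Hamilton.

Adams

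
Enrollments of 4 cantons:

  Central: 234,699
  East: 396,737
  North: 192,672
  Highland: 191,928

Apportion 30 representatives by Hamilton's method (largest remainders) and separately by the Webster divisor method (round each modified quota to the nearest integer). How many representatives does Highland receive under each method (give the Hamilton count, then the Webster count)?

5 and 6

Hamilton: Central 7, East 12, North 6, Highland 5.
Webster: Central 7, East 11, North 6, Highland 6.
Highland gets 5 under Hamilton and 6 under Webster.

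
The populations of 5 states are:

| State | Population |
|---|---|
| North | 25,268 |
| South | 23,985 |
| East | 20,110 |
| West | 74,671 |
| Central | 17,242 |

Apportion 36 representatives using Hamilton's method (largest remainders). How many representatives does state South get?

The standard divisor is 161276/36 ≈ 4479.889.
Standard quotas: North 5.6403, South 5.3539, East 4.4890, West 16.6680, Central 3.8488.
Lower quotas: North 5, South 5, East 4, West 16, Central 3 (sum 33, leaving 3 seats).
Remainders in descending order: Central 0.8488, West 0.6680, North 0.6403, East 0.4890, South 0.3539.
The surplus seats go to Central, West, North.
South receives 5.

5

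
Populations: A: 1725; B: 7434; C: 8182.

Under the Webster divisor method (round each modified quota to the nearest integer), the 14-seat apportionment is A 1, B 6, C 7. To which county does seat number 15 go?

A

Priority for the next seat is population ÷ (current seats + 0.5).
Priorities: A 1150.000, B 1143.692, C 1090.933.
Highest priority: A.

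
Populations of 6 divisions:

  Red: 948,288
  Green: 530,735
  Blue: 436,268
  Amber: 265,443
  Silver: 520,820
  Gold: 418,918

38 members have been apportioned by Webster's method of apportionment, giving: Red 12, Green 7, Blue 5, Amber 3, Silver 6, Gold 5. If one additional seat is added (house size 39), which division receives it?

Silver

Priority for the next seat is population ÷ (current seats + 0.5).
Priorities: Red 75863.040, Green 70764.667, Blue 79321.455, Amber 75840.857, Silver 80126.154, Gold 76166.909.
Highest priority: Silver.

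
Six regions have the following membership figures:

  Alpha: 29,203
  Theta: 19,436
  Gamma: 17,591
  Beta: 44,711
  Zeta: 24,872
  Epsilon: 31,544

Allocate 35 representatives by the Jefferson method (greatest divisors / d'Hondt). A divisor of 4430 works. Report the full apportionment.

With modified divisor 4430: modified quotas Alpha 6.592, Theta 4.387, Gamma 3.971, Beta 10.093, Zeta 5.614, Epsilon 7.121.
Rounding down: Alpha 6, Theta 4, Gamma 3, Beta 10, Zeta 5, Epsilon 7 (total 35).

Alpha=6, Theta=4, Gamma=3, Beta=10, Zeta=5, Epsilon=7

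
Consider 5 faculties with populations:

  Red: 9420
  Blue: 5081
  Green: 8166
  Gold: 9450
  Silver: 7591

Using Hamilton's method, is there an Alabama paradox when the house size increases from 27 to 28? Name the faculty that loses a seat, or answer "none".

At 27 seats: Red 6, Blue 4, Green 6, Gold 6, Silver 5.
At 28 seats: Red 7, Blue 3, Green 6, Gold 7, Silver 5.
Blue drops from 4 to 3.

Blue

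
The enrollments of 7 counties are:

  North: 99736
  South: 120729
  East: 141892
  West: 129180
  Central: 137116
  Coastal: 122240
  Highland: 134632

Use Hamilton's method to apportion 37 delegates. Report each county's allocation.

North 4; South 5; East 6; West 5; Central 6; Coastal 5; Highland 6

The standard divisor is 885525/37 ≈ 23933.108.
Standard quotas: North 4.1673, South 5.0444, East 5.9287, West 5.3975, Central 5.7291, Coastal 5.1076, Highland 5.6253.
Lower quotas: North 4, South 5, East 5, West 5, Central 5, Coastal 5, Highland 5 (sum 34, leaving 3 seats).
Remainders in descending order: East 0.9287, Central 0.7291, Highland 0.6253, West 0.3975, North 0.1673, Coastal 0.1076, South 0.0444.
Largest remainders: East, Central, Highland receive the extra seats.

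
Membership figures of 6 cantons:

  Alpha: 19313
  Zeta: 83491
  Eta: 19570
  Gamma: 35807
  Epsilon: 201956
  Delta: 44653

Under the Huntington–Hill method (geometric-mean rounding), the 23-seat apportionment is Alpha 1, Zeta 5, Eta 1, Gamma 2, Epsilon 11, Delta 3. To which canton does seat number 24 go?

Epsilon

Priority for the next seat is population ÷ (√(s·(s+1))).
Priorities: Alpha 13656.353, Zeta 15243.301, Eta 13838.080, Gamma 14618.147, Epsilon 17578.014, Delta 12890.211.
Highest priority: Epsilon.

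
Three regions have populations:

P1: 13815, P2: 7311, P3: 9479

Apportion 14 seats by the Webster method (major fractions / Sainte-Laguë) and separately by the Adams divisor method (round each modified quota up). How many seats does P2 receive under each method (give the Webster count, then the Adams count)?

Webster: P1 7, P2 3, P3 4.
Adams: P1 6, P2 4, P3 4.
P2 gets 3 under Webster and 4 under Adams.

3 and 4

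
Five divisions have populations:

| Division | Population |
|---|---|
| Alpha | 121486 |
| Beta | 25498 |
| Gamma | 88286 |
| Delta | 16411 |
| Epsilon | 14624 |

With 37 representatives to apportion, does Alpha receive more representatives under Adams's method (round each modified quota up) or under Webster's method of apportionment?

Webster

Adams: Alpha 16, Beta 4, Gamma 12, Delta 3, Epsilon 2.
Webster: Alpha 17, Beta 4, Gamma 12, Delta 2, Epsilon 2.
Alpha gets 16 under Adams and 17 under Webster.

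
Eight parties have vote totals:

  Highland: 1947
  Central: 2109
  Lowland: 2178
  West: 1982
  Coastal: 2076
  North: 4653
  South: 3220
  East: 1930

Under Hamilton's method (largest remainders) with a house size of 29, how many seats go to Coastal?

Total 20095; standard divisor 20095/29 ≈ 692.931.
Standard quotas: Highland 2.810, Central 3.044, Lowland 3.143, West 2.860, Coastal 2.996, North 6.715, South 4.647, East 2.785.
Lower quotas: Highland 2, Central 3, Lowland 3, West 2, Coastal 2, North 6, South 4, East 2 (sum 24, leaving 5 seats).
Remainders in descending order: Coastal 0.996, West 0.860, Highland 0.810, East 0.785, North 0.715, South 0.647, Lowland 0.143, Central 0.044.
Largest remainders: Coastal, West, Highland, East, North receive the extra seats.
Coastal receives 3.

3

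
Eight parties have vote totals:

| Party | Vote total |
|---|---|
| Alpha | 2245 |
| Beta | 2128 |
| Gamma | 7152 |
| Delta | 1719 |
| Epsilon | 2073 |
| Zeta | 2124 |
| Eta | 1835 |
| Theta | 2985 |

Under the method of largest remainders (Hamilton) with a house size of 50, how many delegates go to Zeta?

Standard divisor: 22261 ÷ 50 ≈ 445.22.
Standard quotas: Alpha 5.0425, Beta 4.7797, Gamma 16.0640, Delta 3.8610, Epsilon 4.6561, Zeta 4.7707, Eta 4.1216, Theta 6.7046.
Lower quotas: Alpha 5, Beta 4, Gamma 16, Delta 3, Epsilon 4, Zeta 4, Eta 4, Theta 6 (sum 46, leaving 4 seats).
Remainders in descending order: Delta 0.8610, Beta 0.7797, Zeta 0.7707, Theta 0.7046, Epsilon 0.6561, Eta 0.1216, Gamma 0.0640, Alpha 0.0425.
Largest remainders: Delta, Beta, Zeta, Theta receive the extra seats.
Zeta receives 5.

5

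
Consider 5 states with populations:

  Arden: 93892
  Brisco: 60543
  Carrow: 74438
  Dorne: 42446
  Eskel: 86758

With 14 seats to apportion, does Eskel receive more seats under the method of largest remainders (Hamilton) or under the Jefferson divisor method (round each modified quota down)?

Hamilton: Arden 4, Brisco 2, Carrow 3, Dorne 2, Eskel 3.
Jefferson: Arden 4, Brisco 2, Carrow 3, Dorne 1, Eskel 4.
Eskel gets 3 under Hamilton and 4 under Jefferson.

Jefferson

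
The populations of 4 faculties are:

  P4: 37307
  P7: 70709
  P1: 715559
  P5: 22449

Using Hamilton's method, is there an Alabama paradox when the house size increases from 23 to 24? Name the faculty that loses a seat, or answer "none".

At 23 seats: P4 1, P7 2, P1 19, P5 1.
At 24 seats: P4 1, P7 2, P1 20, P5 1.
No faculty's allocation decreased.

none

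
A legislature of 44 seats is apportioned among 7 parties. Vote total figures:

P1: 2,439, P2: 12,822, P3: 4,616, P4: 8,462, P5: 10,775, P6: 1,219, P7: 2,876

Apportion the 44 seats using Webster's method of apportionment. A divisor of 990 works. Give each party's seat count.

With modified divisor 990: modified quotas P1 2.464, P2 12.952, P3 4.663, P4 8.547, P5 10.884, P6 1.231, P7 2.905.
Rounding to the nearest integer: P1 2, P2 13, P3 5, P4 9, P5 11, P6 1, P7 3 (total 44).

P1 2, P2 13, P3 5, P4 9, P5 11, P6 1, P7 3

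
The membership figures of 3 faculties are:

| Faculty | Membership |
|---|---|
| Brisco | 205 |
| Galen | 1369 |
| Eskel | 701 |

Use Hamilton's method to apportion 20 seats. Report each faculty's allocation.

The standard divisor is 2275/20 ≈ 113.75.
Standard quotas: Brisco 1.802, Galen 12.035, Eskel 6.163.
Lower quotas: Brisco 1, Galen 12, Eskel 6 (sum 19, leaving 1 seat).
Remainders in descending order: Brisco 0.802, Eskel 0.163, Galen 0.035.
The surplus seat goes to Brisco.

Brisco=2; Galen=12; Eskel=6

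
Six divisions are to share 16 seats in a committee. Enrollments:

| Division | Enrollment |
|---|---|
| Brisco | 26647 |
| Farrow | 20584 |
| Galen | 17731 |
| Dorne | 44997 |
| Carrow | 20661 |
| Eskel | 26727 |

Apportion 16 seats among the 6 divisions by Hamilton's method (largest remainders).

Standard divisor: 157347 ÷ 16 ≈ 9834.188.
Standard quotas: Brisco 2.7096, Farrow 2.0931, Galen 1.8030, Dorne 4.5756, Carrow 2.1009, Eskel 2.7178.
Lower quotas: Brisco 2, Farrow 2, Galen 1, Dorne 4, Carrow 2, Eskel 2 (sum 13, leaving 3 seats).
Remainders in descending order: Galen 0.8030, Eskel 0.7178, Brisco 0.7096, Dorne 0.5756, Carrow 0.1009, Farrow 0.0931.
Largest remainders: Galen, Eskel, Brisco receive the extra seats.

Brisco: 3, Farrow: 2, Galen: 2, Dorne: 4, Carrow: 2, Eskel: 3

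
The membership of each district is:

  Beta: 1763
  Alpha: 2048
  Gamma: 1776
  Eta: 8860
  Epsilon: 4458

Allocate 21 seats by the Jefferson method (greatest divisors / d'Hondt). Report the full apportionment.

Standard divisor 18905/21 ≈ 900.238; standard quotas: Beta 1.958, Alpha 2.275, Gamma 1.973, Eta 9.842, Epsilon 4.952.
Rounding down gives 1, 2, 1, 9, 4 = 17 seats, so the divisor must be adjusted.
With modified divisor 840: modified quotas Beta 2.099, Alpha 2.438, Gamma 2.114, Eta 10.548, Epsilon 5.307.
Rounding down: Beta 2, Alpha 2, Gamma 2, Eta 10, Epsilon 5 (total 21).

Beta 2, Alpha 2, Gamma 2, Eta 10, Epsilon 5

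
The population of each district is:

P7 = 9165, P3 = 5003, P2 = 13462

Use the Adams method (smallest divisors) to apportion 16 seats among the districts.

Standard divisor 27630/16 ≈ 1726.875; standard quotas: P7 5.307, P3 2.897, P2 7.796.
Rounding up gives 6, 3, 8 = 17 seats, so the divisor must be adjusted.
With modified divisor 1900: modified quotas P7 4.824, P3 2.633, P2 7.085.
Rounding up: P7 5, P3 3, P2 8 (total 16).

P7=5; P3=3; P2=8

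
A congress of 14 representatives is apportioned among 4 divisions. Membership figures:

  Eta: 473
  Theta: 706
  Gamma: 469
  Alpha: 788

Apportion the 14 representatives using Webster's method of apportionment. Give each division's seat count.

Standard divisor 2436/14 ≈ 174; standard quotas: Eta 2.718, Theta 4.057, Gamma 2.695, Alpha 4.529.
Rounding to the nearest integer gives 3, 4, 3, 5 = 15 seats, so the divisor must be adjusted.
With modified divisor 180: modified quotas Eta 2.628, Theta 3.922, Gamma 2.606, Alpha 4.378.
Rounding to the nearest integer: Eta 3, Theta 4, Gamma 3, Alpha 4 (total 14).

Eta: 3; Theta: 4; Gamma: 3; Alpha: 4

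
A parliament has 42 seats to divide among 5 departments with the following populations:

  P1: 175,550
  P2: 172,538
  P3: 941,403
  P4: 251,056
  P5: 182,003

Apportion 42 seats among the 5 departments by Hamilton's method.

P1: 4, P2: 4, P3: 23, P4: 6, P5: 5

Standard divisor: 1722550 ÷ 42 ≈ 41013.095.
Standard quotas: P1 4.2803, P2 4.2069, P3 22.9537, P4 6.1214, P5 4.4377.
Lower quotas: P1 4, P2 4, P3 22, P4 6, P5 4 (sum 40, leaving 2 seats).
Remainders in descending order: P3 0.9537, P5 0.4377, P1 0.2803, P2 0.2069, P4 0.1214.
Largest remainders: P3, P5 receive the extra seats.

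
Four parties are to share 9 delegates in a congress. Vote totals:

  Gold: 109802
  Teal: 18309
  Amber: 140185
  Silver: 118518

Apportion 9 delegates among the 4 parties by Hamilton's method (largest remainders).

Gold=3, Teal=0, Amber=3, Silver=3

Standard divisor: 386814 ÷ 9 ≈ 42979.333.
Standard quotas: Gold 2.5548, Teal 0.4260, Amber 3.2617, Silver 2.7576.
Lower quotas: Gold 2, Teal 0, Amber 3, Silver 2 (sum 7, leaving 2 seats).
Remainders in descending order: Silver 0.7576, Gold 0.5548, Teal 0.4260, Amber 0.2617.
The surplus seats go to Silver, Gold.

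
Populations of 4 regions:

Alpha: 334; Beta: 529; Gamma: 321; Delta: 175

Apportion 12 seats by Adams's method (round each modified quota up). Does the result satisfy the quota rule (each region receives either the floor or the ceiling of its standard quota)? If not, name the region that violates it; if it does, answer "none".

none

Standard quotas: Alpha 2.949, Beta 4.671, Gamma 2.834, Delta 1.545.
Adams allocation: Alpha 3, Beta 4, Gamma 3, Delta 2.
Every allocation lies between the lower and upper quota.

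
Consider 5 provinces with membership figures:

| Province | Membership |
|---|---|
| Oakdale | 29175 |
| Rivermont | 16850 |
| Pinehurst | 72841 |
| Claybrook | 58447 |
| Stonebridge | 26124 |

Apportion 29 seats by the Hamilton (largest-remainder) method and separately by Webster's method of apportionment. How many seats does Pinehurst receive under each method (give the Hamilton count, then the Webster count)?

Hamilton: Oakdale 4, Rivermont 3, Pinehurst 10, Claybrook 8, Stonebridge 4.
Webster: Oakdale 4, Rivermont 2, Pinehurst 11, Claybrook 8, Stonebridge 4.
Pinehurst gets 10 under Hamilton and 11 under Webster.

10 and 11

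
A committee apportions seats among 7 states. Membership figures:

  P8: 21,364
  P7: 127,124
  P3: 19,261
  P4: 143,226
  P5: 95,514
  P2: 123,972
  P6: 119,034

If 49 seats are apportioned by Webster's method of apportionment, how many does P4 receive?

Standard divisor 649495/49 ≈ 13255; standard quotas: P8 1.612, P7 9.591, P3 1.453, P4 10.805, P5 7.206, P2 9.353, P6 8.980.
Rounding to the nearest integer gives P8 2, P7 10, P3 1, P4 11, P5 7, P2 9, P6 9 — total 49, matching the house size, so no adjustment is needed.
P4 receives 11.

11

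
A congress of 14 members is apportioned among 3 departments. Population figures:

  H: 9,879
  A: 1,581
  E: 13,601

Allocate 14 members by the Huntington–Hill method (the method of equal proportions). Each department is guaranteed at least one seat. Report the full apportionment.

H 5; A 1; E 8

With divisor 1811: modified quotas H 5.455, A 0.873, E 7.510.
Geometric-mean thresholds: H √(5·6)=5.477, A (min 1), E √(7·8)=7.483.
Each quota rounded against its threshold gives H 5, A 1, E 8 (total 14).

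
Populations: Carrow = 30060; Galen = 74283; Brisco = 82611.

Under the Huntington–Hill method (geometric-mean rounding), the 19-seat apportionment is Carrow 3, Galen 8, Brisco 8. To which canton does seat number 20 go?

Brisco

Priority for the next seat is population ÷ (√(s·(s+1))).
Priorities: Carrow 8677.575, Galen 8754.336, Brisco 9735.800.
Highest priority: Brisco.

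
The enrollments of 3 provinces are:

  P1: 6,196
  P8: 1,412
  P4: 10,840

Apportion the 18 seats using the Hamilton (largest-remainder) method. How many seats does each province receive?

P1 6, P8 1, P4 11

Total 18448; standard divisor 18448/18 ≈ 1024.889.
Standard quotas: P1 6.0455, P8 1.3777, P4 10.5768.
Lower quotas: P1 6, P8 1, P4 10 (sum 17, leaving 1 seat).
Remainders in descending order: P4 0.5768, P8 0.3777, P1 0.0455.
The surplus seat goes to P4.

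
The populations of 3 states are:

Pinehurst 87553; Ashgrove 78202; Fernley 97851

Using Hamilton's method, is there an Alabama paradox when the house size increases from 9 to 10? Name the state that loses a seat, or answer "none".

none

At 9 seats: Pinehurst 3, Ashgrove 3, Fernley 3.
At 10 seats: Pinehurst 3, Ashgrove 3, Fernley 4.
No state's allocation decreased.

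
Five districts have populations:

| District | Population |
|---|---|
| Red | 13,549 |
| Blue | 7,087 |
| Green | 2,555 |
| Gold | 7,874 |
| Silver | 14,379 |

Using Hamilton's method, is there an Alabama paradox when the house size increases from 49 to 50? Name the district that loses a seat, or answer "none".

none

At 49 seats: Red 15, Blue 8, Green 3, Gold 8, Silver 15.
At 50 seats: Red 15, Blue 8, Green 3, Gold 8, Silver 16.
No district's allocation decreased.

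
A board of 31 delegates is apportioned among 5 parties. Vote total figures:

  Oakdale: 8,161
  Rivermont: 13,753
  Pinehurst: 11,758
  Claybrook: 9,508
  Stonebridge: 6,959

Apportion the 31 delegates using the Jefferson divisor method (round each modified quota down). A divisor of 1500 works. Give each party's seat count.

Oakdale=5, Rivermont=9, Pinehurst=7, Claybrook=6, Stonebridge=4

With modified divisor 1500: modified quotas Oakdale 5.441, Rivermont 9.169, Pinehurst 7.839, Claybrook 6.339, Stonebridge 4.639.
Rounding down: Oakdale 5, Rivermont 9, Pinehurst 7, Claybrook 6, Stonebridge 4 (total 31).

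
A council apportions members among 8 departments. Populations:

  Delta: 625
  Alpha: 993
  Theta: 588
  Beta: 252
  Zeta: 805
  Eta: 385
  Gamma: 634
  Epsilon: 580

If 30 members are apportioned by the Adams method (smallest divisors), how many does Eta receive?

2

Standard divisor 4862/30 ≈ 162.067; standard quotas: Delta 3.856, Alpha 6.127, Theta 3.628, Beta 1.555, Zeta 4.967, Eta 2.376, Gamma 3.912, Epsilon 3.579.
Rounding up gives 4, 7, 4, 2, 5, 3, 4, 4 = 33 seats, so the divisor must be adjusted.
With modified divisor 194.7: modified quotas Delta 3.210, Alpha 5.100, Theta 3.020, Beta 1.294, Zeta 4.135, Eta 1.977, Gamma 3.256, Epsilon 2.979.
Rounding up: Delta 4, Alpha 6, Theta 4, Beta 2, Zeta 5, Eta 2, Gamma 4, Epsilon 3 (total 30).
Eta receives 2.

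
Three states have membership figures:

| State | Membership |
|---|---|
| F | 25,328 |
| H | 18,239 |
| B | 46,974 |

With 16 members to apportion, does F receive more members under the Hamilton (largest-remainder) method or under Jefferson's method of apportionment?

Hamilton: F 5, H 3, B 8.
Jefferson: F 4, H 3, B 9.
F gets 5 under Hamilton and 4 under Jefferson.

Hamilton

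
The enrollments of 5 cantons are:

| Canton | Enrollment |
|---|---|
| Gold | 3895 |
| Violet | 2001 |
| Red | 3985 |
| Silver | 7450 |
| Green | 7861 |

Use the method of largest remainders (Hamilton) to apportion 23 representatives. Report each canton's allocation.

Total 25192; standard divisor 25192/23 ≈ 1095.304.
Standard quotas: Gold 3.5561, Violet 1.8269, Red 3.6383, Silver 6.8018, Green 7.1770.
Lower quotas: Gold 3, Violet 1, Red 3, Silver 6, Green 7 (sum 20, leaving 3 seats).
Remainders in descending order: Violet 0.8269, Silver 0.8018, Red 0.6383, Gold 0.5561, Green 0.1770.
Largest remainders: Violet, Silver, Red receive the extra seats.

Gold 3, Violet 2, Red 4, Silver 7, Green 7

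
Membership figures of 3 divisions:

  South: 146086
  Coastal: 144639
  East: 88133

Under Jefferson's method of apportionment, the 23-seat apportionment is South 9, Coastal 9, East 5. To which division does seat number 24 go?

East

Priority for the next seat is population ÷ (current seats + 1).
Priorities: South 14608.600, Coastal 14463.900, East 14688.833.
Highest priority: East.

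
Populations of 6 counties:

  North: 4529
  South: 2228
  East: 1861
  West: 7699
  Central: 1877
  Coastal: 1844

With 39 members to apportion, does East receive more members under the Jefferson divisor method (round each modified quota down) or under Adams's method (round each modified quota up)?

Jefferson: North 9, South 4, East 3, West 16, Central 4, Coastal 3.
Adams: North 9, South 4, East 4, West 14, Central 4, Coastal 4.
East gets 3 under Jefferson and 4 under Adams.

Adams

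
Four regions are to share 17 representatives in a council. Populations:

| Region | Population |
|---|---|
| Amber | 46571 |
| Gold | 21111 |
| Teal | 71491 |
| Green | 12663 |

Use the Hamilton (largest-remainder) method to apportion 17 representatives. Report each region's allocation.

Amber: 5, Gold: 2, Teal: 8, Green: 2

Standard divisor: 151836 ÷ 17 ≈ 8931.529.
Standard quotas: Amber 5.2142, Gold 2.3636, Teal 8.0043, Green 1.4178.
Lower quotas: Amber 5, Gold 2, Teal 8, Green 1 (sum 16, leaving 1 seat).
Remainders in descending order: Green 0.4178, Gold 0.3636, Amber 0.2142, Teal 0.0043.
The surplus seat goes to Green.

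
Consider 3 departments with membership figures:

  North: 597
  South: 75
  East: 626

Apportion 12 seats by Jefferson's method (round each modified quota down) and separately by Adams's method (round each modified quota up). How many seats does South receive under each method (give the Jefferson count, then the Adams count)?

0 and 1

Jefferson: North 6, South 0, East 6.
Adams: North 5, South 1, East 6.
South gets 0 under Jefferson and 1 under Adams.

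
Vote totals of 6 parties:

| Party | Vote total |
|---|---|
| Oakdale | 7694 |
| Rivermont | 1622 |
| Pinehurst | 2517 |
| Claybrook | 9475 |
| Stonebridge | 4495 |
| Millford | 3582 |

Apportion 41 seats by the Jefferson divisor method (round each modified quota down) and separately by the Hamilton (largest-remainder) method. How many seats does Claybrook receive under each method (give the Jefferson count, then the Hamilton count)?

Jefferson: Oakdale 11, Rivermont 2, Pinehurst 3, Claybrook 14, Stonebridge 6, Millford 5.
Hamilton: Oakdale 11, Rivermont 2, Pinehurst 4, Claybrook 13, Stonebridge 6, Millford 5.
Claybrook gets 14 under Jefferson and 13 under Hamilton.

14 and 13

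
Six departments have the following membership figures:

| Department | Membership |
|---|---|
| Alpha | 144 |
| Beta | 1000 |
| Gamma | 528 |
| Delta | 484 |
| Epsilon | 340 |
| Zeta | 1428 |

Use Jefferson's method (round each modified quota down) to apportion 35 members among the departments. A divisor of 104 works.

With modified divisor 104: modified quotas Alpha 1.385, Beta 9.615, Gamma 5.077, Delta 4.654, Epsilon 3.269, Zeta 13.731.
Rounding down: Alpha 1, Beta 9, Gamma 5, Delta 4, Epsilon 3, Zeta 13 (total 35).

Alpha: 1, Beta: 9, Gamma: 5, Delta: 4, Epsilon: 3, Zeta: 13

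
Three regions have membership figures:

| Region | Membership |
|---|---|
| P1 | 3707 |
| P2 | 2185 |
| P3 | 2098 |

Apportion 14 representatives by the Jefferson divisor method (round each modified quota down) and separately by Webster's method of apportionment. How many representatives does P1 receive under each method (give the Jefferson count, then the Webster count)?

Jefferson: P1 7, P2 4, P3 3.
Webster: P1 6, P2 4, P3 4.
P1 gets 7 under Jefferson and 6 under Webster.

7 and 6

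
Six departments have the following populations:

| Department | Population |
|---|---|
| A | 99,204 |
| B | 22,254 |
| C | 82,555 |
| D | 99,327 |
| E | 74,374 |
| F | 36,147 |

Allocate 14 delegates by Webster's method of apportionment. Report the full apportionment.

Standard divisor 413861/14 ≈ 29561.5; standard quotas: A 3.356, B 0.753, C 2.793, D 3.360, E 2.516, F 1.223.
Rounding to the nearest integer gives A 3, B 1, C 3, D 3, E 3, F 1 — total 14, matching the house size, so no adjustment is needed.

A 3, B 1, C 3, D 3, E 3, F 1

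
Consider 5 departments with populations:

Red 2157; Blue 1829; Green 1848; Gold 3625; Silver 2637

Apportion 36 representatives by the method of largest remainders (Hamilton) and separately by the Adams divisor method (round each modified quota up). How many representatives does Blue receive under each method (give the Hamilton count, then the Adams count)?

Hamilton: Red 6, Blue 5, Green 6, Gold 11, Silver 8.
Adams: Red 6, Blue 6, Green 6, Gold 10, Silver 8.
Blue gets 5 under Hamilton and 6 under Adams.

5 and 6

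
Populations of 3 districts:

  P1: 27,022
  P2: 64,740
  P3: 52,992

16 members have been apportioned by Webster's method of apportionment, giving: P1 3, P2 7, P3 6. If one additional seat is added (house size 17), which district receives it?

P2

Priority for the next seat is population ÷ (current seats + 0.5).
Priorities: P1 7720.571, P2 8632.000, P3 8152.615.
Highest priority: P2.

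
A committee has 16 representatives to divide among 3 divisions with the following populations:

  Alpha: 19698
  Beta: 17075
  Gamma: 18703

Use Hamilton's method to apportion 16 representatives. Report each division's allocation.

Alpha: 6, Beta: 5, Gamma: 5

The standard divisor is 55476/16 ≈ 3467.25.
Standard quotas: Alpha 5.6812, Beta 4.9247, Gamma 5.3942.
Lower quotas: Alpha 5, Beta 4, Gamma 5 (sum 14, leaving 2 seats).
Remainders in descending order: Beta 0.9247, Alpha 0.6812, Gamma 0.3942.
The surplus seats go to Beta, Alpha.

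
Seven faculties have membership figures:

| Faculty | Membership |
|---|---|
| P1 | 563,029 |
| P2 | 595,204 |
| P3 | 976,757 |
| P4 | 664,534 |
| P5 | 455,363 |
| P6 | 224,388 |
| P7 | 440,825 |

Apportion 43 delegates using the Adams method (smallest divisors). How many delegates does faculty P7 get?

5

Standard divisor 3920100/43 ≈ 91165.116; standard quotas: P1 6.176, P2 6.529, P3 10.714, P4 7.289, P5 4.995, P6 2.461, P7 4.835.
Rounding up gives 7, 7, 11, 8, 5, 3, 5 = 46 seats, so the divisor must be adjusted.
With modified divisor 98400: modified quotas P1 5.722, P2 6.049, P3 9.926, P4 6.753, P5 4.628, P6 2.280, P7 4.480.
Rounding up: P1 6, P2 7, P3 10, P4 7, P5 5, P6 3, P7 5 (total 43).
P7 receives 5.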